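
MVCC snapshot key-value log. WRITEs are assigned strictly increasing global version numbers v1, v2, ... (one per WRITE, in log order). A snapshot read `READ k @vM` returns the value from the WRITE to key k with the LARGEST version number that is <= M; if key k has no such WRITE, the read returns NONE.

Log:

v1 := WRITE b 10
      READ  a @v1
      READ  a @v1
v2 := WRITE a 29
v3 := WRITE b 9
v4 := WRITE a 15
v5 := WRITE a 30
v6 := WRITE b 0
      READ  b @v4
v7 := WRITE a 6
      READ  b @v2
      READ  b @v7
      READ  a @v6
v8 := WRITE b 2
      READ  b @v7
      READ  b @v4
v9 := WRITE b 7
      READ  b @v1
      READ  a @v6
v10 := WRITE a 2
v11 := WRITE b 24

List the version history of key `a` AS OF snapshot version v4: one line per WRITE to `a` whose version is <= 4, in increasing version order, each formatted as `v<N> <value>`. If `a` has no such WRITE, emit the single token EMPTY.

Scan writes for key=a with version <= 4:
  v1 WRITE b 10 -> skip
  v2 WRITE a 29 -> keep
  v3 WRITE b 9 -> skip
  v4 WRITE a 15 -> keep
  v5 WRITE a 30 -> drop (> snap)
  v6 WRITE b 0 -> skip
  v7 WRITE a 6 -> drop (> snap)
  v8 WRITE b 2 -> skip
  v9 WRITE b 7 -> skip
  v10 WRITE a 2 -> drop (> snap)
  v11 WRITE b 24 -> skip
Collected: [(2, 29), (4, 15)]

Answer: v2 29
v4 15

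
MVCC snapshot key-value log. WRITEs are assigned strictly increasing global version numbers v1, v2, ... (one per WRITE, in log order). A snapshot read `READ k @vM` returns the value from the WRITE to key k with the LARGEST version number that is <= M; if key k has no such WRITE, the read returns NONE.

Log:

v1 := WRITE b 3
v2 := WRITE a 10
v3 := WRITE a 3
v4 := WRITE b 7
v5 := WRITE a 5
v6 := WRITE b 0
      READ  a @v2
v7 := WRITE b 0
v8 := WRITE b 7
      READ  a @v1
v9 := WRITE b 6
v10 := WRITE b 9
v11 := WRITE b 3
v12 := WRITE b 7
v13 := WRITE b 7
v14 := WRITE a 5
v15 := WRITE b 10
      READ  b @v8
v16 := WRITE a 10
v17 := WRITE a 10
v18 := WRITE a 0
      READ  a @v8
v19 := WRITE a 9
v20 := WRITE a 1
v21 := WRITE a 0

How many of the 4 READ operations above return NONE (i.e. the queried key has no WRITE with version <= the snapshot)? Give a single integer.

Answer: 1

Derivation:
v1: WRITE b=3  (b history now [(1, 3)])
v2: WRITE a=10  (a history now [(2, 10)])
v3: WRITE a=3  (a history now [(2, 10), (3, 3)])
v4: WRITE b=7  (b history now [(1, 3), (4, 7)])
v5: WRITE a=5  (a history now [(2, 10), (3, 3), (5, 5)])
v6: WRITE b=0  (b history now [(1, 3), (4, 7), (6, 0)])
READ a @v2: history=[(2, 10), (3, 3), (5, 5)] -> pick v2 -> 10
v7: WRITE b=0  (b history now [(1, 3), (4, 7), (6, 0), (7, 0)])
v8: WRITE b=7  (b history now [(1, 3), (4, 7), (6, 0), (7, 0), (8, 7)])
READ a @v1: history=[(2, 10), (3, 3), (5, 5)] -> no version <= 1 -> NONE
v9: WRITE b=6  (b history now [(1, 3), (4, 7), (6, 0), (7, 0), (8, 7), (9, 6)])
v10: WRITE b=9  (b history now [(1, 3), (4, 7), (6, 0), (7, 0), (8, 7), (9, 6), (10, 9)])
v11: WRITE b=3  (b history now [(1, 3), (4, 7), (6, 0), (7, 0), (8, 7), (9, 6), (10, 9), (11, 3)])
v12: WRITE b=7  (b history now [(1, 3), (4, 7), (6, 0), (7, 0), (8, 7), (9, 6), (10, 9), (11, 3), (12, 7)])
v13: WRITE b=7  (b history now [(1, 3), (4, 7), (6, 0), (7, 0), (8, 7), (9, 6), (10, 9), (11, 3), (12, 7), (13, 7)])
v14: WRITE a=5  (a history now [(2, 10), (3, 3), (5, 5), (14, 5)])
v15: WRITE b=10  (b history now [(1, 3), (4, 7), (6, 0), (7, 0), (8, 7), (9, 6), (10, 9), (11, 3), (12, 7), (13, 7), (15, 10)])
READ b @v8: history=[(1, 3), (4, 7), (6, 0), (7, 0), (8, 7), (9, 6), (10, 9), (11, 3), (12, 7), (13, 7), (15, 10)] -> pick v8 -> 7
v16: WRITE a=10  (a history now [(2, 10), (3, 3), (5, 5), (14, 5), (16, 10)])
v17: WRITE a=10  (a history now [(2, 10), (3, 3), (5, 5), (14, 5), (16, 10), (17, 10)])
v18: WRITE a=0  (a history now [(2, 10), (3, 3), (5, 5), (14, 5), (16, 10), (17, 10), (18, 0)])
READ a @v8: history=[(2, 10), (3, 3), (5, 5), (14, 5), (16, 10), (17, 10), (18, 0)] -> pick v5 -> 5
v19: WRITE a=9  (a history now [(2, 10), (3, 3), (5, 5), (14, 5), (16, 10), (17, 10), (18, 0), (19, 9)])
v20: WRITE a=1  (a history now [(2, 10), (3, 3), (5, 5), (14, 5), (16, 10), (17, 10), (18, 0), (19, 9), (20, 1)])
v21: WRITE a=0  (a history now [(2, 10), (3, 3), (5, 5), (14, 5), (16, 10), (17, 10), (18, 0), (19, 9), (20, 1), (21, 0)])
Read results in order: ['10', 'NONE', '7', '5']
NONE count = 1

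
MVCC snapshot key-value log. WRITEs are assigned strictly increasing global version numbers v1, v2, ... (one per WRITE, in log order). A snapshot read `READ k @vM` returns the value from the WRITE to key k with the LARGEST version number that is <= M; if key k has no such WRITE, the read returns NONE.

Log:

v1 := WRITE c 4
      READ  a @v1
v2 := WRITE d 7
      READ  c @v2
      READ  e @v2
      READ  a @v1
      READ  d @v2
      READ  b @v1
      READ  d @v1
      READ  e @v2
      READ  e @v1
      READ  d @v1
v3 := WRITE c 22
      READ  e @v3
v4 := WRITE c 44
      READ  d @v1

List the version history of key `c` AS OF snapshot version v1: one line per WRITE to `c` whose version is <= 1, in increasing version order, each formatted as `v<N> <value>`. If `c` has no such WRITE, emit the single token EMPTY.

Scan writes for key=c with version <= 1:
  v1 WRITE c 4 -> keep
  v2 WRITE d 7 -> skip
  v3 WRITE c 22 -> drop (> snap)
  v4 WRITE c 44 -> drop (> snap)
Collected: [(1, 4)]

Answer: v1 4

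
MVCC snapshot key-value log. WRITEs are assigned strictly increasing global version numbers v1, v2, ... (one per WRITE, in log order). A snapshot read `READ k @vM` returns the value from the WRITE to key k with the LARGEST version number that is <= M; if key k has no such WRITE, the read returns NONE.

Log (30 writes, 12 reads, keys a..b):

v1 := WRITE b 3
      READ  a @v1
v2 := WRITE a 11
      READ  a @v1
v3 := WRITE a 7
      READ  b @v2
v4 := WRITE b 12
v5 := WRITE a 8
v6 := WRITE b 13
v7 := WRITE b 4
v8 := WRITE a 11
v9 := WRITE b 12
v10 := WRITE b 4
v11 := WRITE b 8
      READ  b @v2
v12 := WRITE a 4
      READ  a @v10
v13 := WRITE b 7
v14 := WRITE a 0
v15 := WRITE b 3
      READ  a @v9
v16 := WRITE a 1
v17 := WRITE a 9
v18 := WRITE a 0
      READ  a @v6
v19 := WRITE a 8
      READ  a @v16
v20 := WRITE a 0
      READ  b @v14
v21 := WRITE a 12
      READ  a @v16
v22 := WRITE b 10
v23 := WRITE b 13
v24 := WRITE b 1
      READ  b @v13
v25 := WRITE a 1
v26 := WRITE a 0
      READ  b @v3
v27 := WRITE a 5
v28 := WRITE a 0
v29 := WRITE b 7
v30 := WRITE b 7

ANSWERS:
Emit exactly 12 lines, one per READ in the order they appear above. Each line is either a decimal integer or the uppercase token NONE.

Answer: NONE
NONE
3
3
11
11
8
1
7
1
7
3

Derivation:
v1: WRITE b=3  (b history now [(1, 3)])
READ a @v1: history=[] -> no version <= 1 -> NONE
v2: WRITE a=11  (a history now [(2, 11)])
READ a @v1: history=[(2, 11)] -> no version <= 1 -> NONE
v3: WRITE a=7  (a history now [(2, 11), (3, 7)])
READ b @v2: history=[(1, 3)] -> pick v1 -> 3
v4: WRITE b=12  (b history now [(1, 3), (4, 12)])
v5: WRITE a=8  (a history now [(2, 11), (3, 7), (5, 8)])
v6: WRITE b=13  (b history now [(1, 3), (4, 12), (6, 13)])
v7: WRITE b=4  (b history now [(1, 3), (4, 12), (6, 13), (7, 4)])
v8: WRITE a=11  (a history now [(2, 11), (3, 7), (5, 8), (8, 11)])
v9: WRITE b=12  (b history now [(1, 3), (4, 12), (6, 13), (7, 4), (9, 12)])
v10: WRITE b=4  (b history now [(1, 3), (4, 12), (6, 13), (7, 4), (9, 12), (10, 4)])
v11: WRITE b=8  (b history now [(1, 3), (4, 12), (6, 13), (7, 4), (9, 12), (10, 4), (11, 8)])
READ b @v2: history=[(1, 3), (4, 12), (6, 13), (7, 4), (9, 12), (10, 4), (11, 8)] -> pick v1 -> 3
v12: WRITE a=4  (a history now [(2, 11), (3, 7), (5, 8), (8, 11), (12, 4)])
READ a @v10: history=[(2, 11), (3, 7), (5, 8), (8, 11), (12, 4)] -> pick v8 -> 11
v13: WRITE b=7  (b history now [(1, 3), (4, 12), (6, 13), (7, 4), (9, 12), (10, 4), (11, 8), (13, 7)])
v14: WRITE a=0  (a history now [(2, 11), (3, 7), (5, 8), (8, 11), (12, 4), (14, 0)])
v15: WRITE b=3  (b history now [(1, 3), (4, 12), (6, 13), (7, 4), (9, 12), (10, 4), (11, 8), (13, 7), (15, 3)])
READ a @v9: history=[(2, 11), (3, 7), (5, 8), (8, 11), (12, 4), (14, 0)] -> pick v8 -> 11
v16: WRITE a=1  (a history now [(2, 11), (3, 7), (5, 8), (8, 11), (12, 4), (14, 0), (16, 1)])
v17: WRITE a=9  (a history now [(2, 11), (3, 7), (5, 8), (8, 11), (12, 4), (14, 0), (16, 1), (17, 9)])
v18: WRITE a=0  (a history now [(2, 11), (3, 7), (5, 8), (8, 11), (12, 4), (14, 0), (16, 1), (17, 9), (18, 0)])
READ a @v6: history=[(2, 11), (3, 7), (5, 8), (8, 11), (12, 4), (14, 0), (16, 1), (17, 9), (18, 0)] -> pick v5 -> 8
v19: WRITE a=8  (a history now [(2, 11), (3, 7), (5, 8), (8, 11), (12, 4), (14, 0), (16, 1), (17, 9), (18, 0), (19, 8)])
READ a @v16: history=[(2, 11), (3, 7), (5, 8), (8, 11), (12, 4), (14, 0), (16, 1), (17, 9), (18, 0), (19, 8)] -> pick v16 -> 1
v20: WRITE a=0  (a history now [(2, 11), (3, 7), (5, 8), (8, 11), (12, 4), (14, 0), (16, 1), (17, 9), (18, 0), (19, 8), (20, 0)])
READ b @v14: history=[(1, 3), (4, 12), (6, 13), (7, 4), (9, 12), (10, 4), (11, 8), (13, 7), (15, 3)] -> pick v13 -> 7
v21: WRITE a=12  (a history now [(2, 11), (3, 7), (5, 8), (8, 11), (12, 4), (14, 0), (16, 1), (17, 9), (18, 0), (19, 8), (20, 0), (21, 12)])
READ a @v16: history=[(2, 11), (3, 7), (5, 8), (8, 11), (12, 4), (14, 0), (16, 1), (17, 9), (18, 0), (19, 8), (20, 0), (21, 12)] -> pick v16 -> 1
v22: WRITE b=10  (b history now [(1, 3), (4, 12), (6, 13), (7, 4), (9, 12), (10, 4), (11, 8), (13, 7), (15, 3), (22, 10)])
v23: WRITE b=13  (b history now [(1, 3), (4, 12), (6, 13), (7, 4), (9, 12), (10, 4), (11, 8), (13, 7), (15, 3), (22, 10), (23, 13)])
v24: WRITE b=1  (b history now [(1, 3), (4, 12), (6, 13), (7, 4), (9, 12), (10, 4), (11, 8), (13, 7), (15, 3), (22, 10), (23, 13), (24, 1)])
READ b @v13: history=[(1, 3), (4, 12), (6, 13), (7, 4), (9, 12), (10, 4), (11, 8), (13, 7), (15, 3), (22, 10), (23, 13), (24, 1)] -> pick v13 -> 7
v25: WRITE a=1  (a history now [(2, 11), (3, 7), (5, 8), (8, 11), (12, 4), (14, 0), (16, 1), (17, 9), (18, 0), (19, 8), (20, 0), (21, 12), (25, 1)])
v26: WRITE a=0  (a history now [(2, 11), (3, 7), (5, 8), (8, 11), (12, 4), (14, 0), (16, 1), (17, 9), (18, 0), (19, 8), (20, 0), (21, 12), (25, 1), (26, 0)])
READ b @v3: history=[(1, 3), (4, 12), (6, 13), (7, 4), (9, 12), (10, 4), (11, 8), (13, 7), (15, 3), (22, 10), (23, 13), (24, 1)] -> pick v1 -> 3
v27: WRITE a=5  (a history now [(2, 11), (3, 7), (5, 8), (8, 11), (12, 4), (14, 0), (16, 1), (17, 9), (18, 0), (19, 8), (20, 0), (21, 12), (25, 1), (26, 0), (27, 5)])
v28: WRITE a=0  (a history now [(2, 11), (3, 7), (5, 8), (8, 11), (12, 4), (14, 0), (16, 1), (17, 9), (18, 0), (19, 8), (20, 0), (21, 12), (25, 1), (26, 0), (27, 5), (28, 0)])
v29: WRITE b=7  (b history now [(1, 3), (4, 12), (6, 13), (7, 4), (9, 12), (10, 4), (11, 8), (13, 7), (15, 3), (22, 10), (23, 13), (24, 1), (29, 7)])
v30: WRITE b=7  (b history now [(1, 3), (4, 12), (6, 13), (7, 4), (9, 12), (10, 4), (11, 8), (13, 7), (15, 3), (22, 10), (23, 13), (24, 1), (29, 7), (30, 7)])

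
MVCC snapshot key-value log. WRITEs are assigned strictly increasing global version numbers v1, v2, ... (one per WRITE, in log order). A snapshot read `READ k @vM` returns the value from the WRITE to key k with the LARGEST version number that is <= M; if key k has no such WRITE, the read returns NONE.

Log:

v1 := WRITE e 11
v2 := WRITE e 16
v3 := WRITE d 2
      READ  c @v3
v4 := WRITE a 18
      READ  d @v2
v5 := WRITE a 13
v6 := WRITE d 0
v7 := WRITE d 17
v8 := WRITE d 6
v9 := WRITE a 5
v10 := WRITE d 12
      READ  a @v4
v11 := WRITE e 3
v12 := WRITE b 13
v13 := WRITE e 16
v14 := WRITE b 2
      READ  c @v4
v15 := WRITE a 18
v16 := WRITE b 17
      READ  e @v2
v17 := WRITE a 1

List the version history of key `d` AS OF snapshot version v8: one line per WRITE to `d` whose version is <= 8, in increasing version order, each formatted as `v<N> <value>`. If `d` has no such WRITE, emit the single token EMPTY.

Answer: v3 2
v6 0
v7 17
v8 6

Derivation:
Scan writes for key=d with version <= 8:
  v1 WRITE e 11 -> skip
  v2 WRITE e 16 -> skip
  v3 WRITE d 2 -> keep
  v4 WRITE a 18 -> skip
  v5 WRITE a 13 -> skip
  v6 WRITE d 0 -> keep
  v7 WRITE d 17 -> keep
  v8 WRITE d 6 -> keep
  v9 WRITE a 5 -> skip
  v10 WRITE d 12 -> drop (> snap)
  v11 WRITE e 3 -> skip
  v12 WRITE b 13 -> skip
  v13 WRITE e 16 -> skip
  v14 WRITE b 2 -> skip
  v15 WRITE a 18 -> skip
  v16 WRITE b 17 -> skip
  v17 WRITE a 1 -> skip
Collected: [(3, 2), (6, 0), (7, 17), (8, 6)]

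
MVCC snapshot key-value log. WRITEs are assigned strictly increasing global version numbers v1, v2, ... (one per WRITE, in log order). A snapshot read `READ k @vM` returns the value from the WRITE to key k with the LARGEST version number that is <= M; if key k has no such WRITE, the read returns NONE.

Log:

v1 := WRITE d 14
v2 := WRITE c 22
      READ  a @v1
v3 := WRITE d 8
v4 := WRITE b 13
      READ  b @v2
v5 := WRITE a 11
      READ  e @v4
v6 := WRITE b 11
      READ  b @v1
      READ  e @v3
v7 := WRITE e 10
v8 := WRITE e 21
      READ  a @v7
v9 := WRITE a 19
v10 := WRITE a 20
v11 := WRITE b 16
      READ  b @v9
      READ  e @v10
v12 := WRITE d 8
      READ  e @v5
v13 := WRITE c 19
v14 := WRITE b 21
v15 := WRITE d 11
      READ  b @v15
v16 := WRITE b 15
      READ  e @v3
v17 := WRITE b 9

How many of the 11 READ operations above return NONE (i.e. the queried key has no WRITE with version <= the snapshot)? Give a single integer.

v1: WRITE d=14  (d history now [(1, 14)])
v2: WRITE c=22  (c history now [(2, 22)])
READ a @v1: history=[] -> no version <= 1 -> NONE
v3: WRITE d=8  (d history now [(1, 14), (3, 8)])
v4: WRITE b=13  (b history now [(4, 13)])
READ b @v2: history=[(4, 13)] -> no version <= 2 -> NONE
v5: WRITE a=11  (a history now [(5, 11)])
READ e @v4: history=[] -> no version <= 4 -> NONE
v6: WRITE b=11  (b history now [(4, 13), (6, 11)])
READ b @v1: history=[(4, 13), (6, 11)] -> no version <= 1 -> NONE
READ e @v3: history=[] -> no version <= 3 -> NONE
v7: WRITE e=10  (e history now [(7, 10)])
v8: WRITE e=21  (e history now [(7, 10), (8, 21)])
READ a @v7: history=[(5, 11)] -> pick v5 -> 11
v9: WRITE a=19  (a history now [(5, 11), (9, 19)])
v10: WRITE a=20  (a history now [(5, 11), (9, 19), (10, 20)])
v11: WRITE b=16  (b history now [(4, 13), (6, 11), (11, 16)])
READ b @v9: history=[(4, 13), (6, 11), (11, 16)] -> pick v6 -> 11
READ e @v10: history=[(7, 10), (8, 21)] -> pick v8 -> 21
v12: WRITE d=8  (d history now [(1, 14), (3, 8), (12, 8)])
READ e @v5: history=[(7, 10), (8, 21)] -> no version <= 5 -> NONE
v13: WRITE c=19  (c history now [(2, 22), (13, 19)])
v14: WRITE b=21  (b history now [(4, 13), (6, 11), (11, 16), (14, 21)])
v15: WRITE d=11  (d history now [(1, 14), (3, 8), (12, 8), (15, 11)])
READ b @v15: history=[(4, 13), (6, 11), (11, 16), (14, 21)] -> pick v14 -> 21
v16: WRITE b=15  (b history now [(4, 13), (6, 11), (11, 16), (14, 21), (16, 15)])
READ e @v3: history=[(7, 10), (8, 21)] -> no version <= 3 -> NONE
v17: WRITE b=9  (b history now [(4, 13), (6, 11), (11, 16), (14, 21), (16, 15), (17, 9)])
Read results in order: ['NONE', 'NONE', 'NONE', 'NONE', 'NONE', '11', '11', '21', 'NONE', '21', 'NONE']
NONE count = 7

Answer: 7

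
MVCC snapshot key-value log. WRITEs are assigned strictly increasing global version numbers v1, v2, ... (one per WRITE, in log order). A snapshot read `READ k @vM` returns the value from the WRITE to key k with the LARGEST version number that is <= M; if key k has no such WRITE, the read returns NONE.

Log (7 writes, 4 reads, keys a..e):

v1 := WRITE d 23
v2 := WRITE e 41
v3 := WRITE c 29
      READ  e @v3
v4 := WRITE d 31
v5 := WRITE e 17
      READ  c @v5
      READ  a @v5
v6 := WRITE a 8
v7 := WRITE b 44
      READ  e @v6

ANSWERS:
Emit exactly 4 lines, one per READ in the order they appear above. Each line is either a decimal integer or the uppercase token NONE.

Answer: 41
29
NONE
17

Derivation:
v1: WRITE d=23  (d history now [(1, 23)])
v2: WRITE e=41  (e history now [(2, 41)])
v3: WRITE c=29  (c history now [(3, 29)])
READ e @v3: history=[(2, 41)] -> pick v2 -> 41
v4: WRITE d=31  (d history now [(1, 23), (4, 31)])
v5: WRITE e=17  (e history now [(2, 41), (5, 17)])
READ c @v5: history=[(3, 29)] -> pick v3 -> 29
READ a @v5: history=[] -> no version <= 5 -> NONE
v6: WRITE a=8  (a history now [(6, 8)])
v7: WRITE b=44  (b history now [(7, 44)])
READ e @v6: history=[(2, 41), (5, 17)] -> pick v5 -> 17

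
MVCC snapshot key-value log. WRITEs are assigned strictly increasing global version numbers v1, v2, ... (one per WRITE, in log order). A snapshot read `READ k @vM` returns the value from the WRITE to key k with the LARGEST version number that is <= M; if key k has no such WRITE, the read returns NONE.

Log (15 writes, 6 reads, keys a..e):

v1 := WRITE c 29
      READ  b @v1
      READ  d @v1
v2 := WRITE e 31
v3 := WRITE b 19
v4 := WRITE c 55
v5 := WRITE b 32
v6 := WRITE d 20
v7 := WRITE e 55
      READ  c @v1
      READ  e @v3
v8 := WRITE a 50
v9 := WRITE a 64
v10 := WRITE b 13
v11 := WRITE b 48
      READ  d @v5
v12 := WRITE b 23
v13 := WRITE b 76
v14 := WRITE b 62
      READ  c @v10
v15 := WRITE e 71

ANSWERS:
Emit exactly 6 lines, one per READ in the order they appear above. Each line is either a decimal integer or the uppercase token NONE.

Answer: NONE
NONE
29
31
NONE
55

Derivation:
v1: WRITE c=29  (c history now [(1, 29)])
READ b @v1: history=[] -> no version <= 1 -> NONE
READ d @v1: history=[] -> no version <= 1 -> NONE
v2: WRITE e=31  (e history now [(2, 31)])
v3: WRITE b=19  (b history now [(3, 19)])
v4: WRITE c=55  (c history now [(1, 29), (4, 55)])
v5: WRITE b=32  (b history now [(3, 19), (5, 32)])
v6: WRITE d=20  (d history now [(6, 20)])
v7: WRITE e=55  (e history now [(2, 31), (7, 55)])
READ c @v1: history=[(1, 29), (4, 55)] -> pick v1 -> 29
READ e @v3: history=[(2, 31), (7, 55)] -> pick v2 -> 31
v8: WRITE a=50  (a history now [(8, 50)])
v9: WRITE a=64  (a history now [(8, 50), (9, 64)])
v10: WRITE b=13  (b history now [(3, 19), (5, 32), (10, 13)])
v11: WRITE b=48  (b history now [(3, 19), (5, 32), (10, 13), (11, 48)])
READ d @v5: history=[(6, 20)] -> no version <= 5 -> NONE
v12: WRITE b=23  (b history now [(3, 19), (5, 32), (10, 13), (11, 48), (12, 23)])
v13: WRITE b=76  (b history now [(3, 19), (5, 32), (10, 13), (11, 48), (12, 23), (13, 76)])
v14: WRITE b=62  (b history now [(3, 19), (5, 32), (10, 13), (11, 48), (12, 23), (13, 76), (14, 62)])
READ c @v10: history=[(1, 29), (4, 55)] -> pick v4 -> 55
v15: WRITE e=71  (e history now [(2, 31), (7, 55), (15, 71)])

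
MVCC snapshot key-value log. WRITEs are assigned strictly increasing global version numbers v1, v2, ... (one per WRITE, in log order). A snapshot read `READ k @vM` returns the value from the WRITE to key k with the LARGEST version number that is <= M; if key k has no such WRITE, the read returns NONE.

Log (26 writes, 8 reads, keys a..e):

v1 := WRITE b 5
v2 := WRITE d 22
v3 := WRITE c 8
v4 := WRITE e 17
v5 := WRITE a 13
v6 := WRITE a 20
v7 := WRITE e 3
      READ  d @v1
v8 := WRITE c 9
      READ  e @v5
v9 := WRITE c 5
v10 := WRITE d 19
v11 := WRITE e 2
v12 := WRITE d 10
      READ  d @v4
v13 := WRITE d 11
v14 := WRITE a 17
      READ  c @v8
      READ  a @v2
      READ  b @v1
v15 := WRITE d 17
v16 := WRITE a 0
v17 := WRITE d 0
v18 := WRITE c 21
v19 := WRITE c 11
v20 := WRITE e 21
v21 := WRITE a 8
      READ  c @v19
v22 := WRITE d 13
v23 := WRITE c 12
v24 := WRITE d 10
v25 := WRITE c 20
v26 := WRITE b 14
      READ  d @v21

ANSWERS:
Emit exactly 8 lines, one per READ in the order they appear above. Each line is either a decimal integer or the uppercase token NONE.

v1: WRITE b=5  (b history now [(1, 5)])
v2: WRITE d=22  (d history now [(2, 22)])
v3: WRITE c=8  (c history now [(3, 8)])
v4: WRITE e=17  (e history now [(4, 17)])
v5: WRITE a=13  (a history now [(5, 13)])
v6: WRITE a=20  (a history now [(5, 13), (6, 20)])
v7: WRITE e=3  (e history now [(4, 17), (7, 3)])
READ d @v1: history=[(2, 22)] -> no version <= 1 -> NONE
v8: WRITE c=9  (c history now [(3, 8), (8, 9)])
READ e @v5: history=[(4, 17), (7, 3)] -> pick v4 -> 17
v9: WRITE c=5  (c history now [(3, 8), (8, 9), (9, 5)])
v10: WRITE d=19  (d history now [(2, 22), (10, 19)])
v11: WRITE e=2  (e history now [(4, 17), (7, 3), (11, 2)])
v12: WRITE d=10  (d history now [(2, 22), (10, 19), (12, 10)])
READ d @v4: history=[(2, 22), (10, 19), (12, 10)] -> pick v2 -> 22
v13: WRITE d=11  (d history now [(2, 22), (10, 19), (12, 10), (13, 11)])
v14: WRITE a=17  (a history now [(5, 13), (6, 20), (14, 17)])
READ c @v8: history=[(3, 8), (8, 9), (9, 5)] -> pick v8 -> 9
READ a @v2: history=[(5, 13), (6, 20), (14, 17)] -> no version <= 2 -> NONE
READ b @v1: history=[(1, 5)] -> pick v1 -> 5
v15: WRITE d=17  (d history now [(2, 22), (10, 19), (12, 10), (13, 11), (15, 17)])
v16: WRITE a=0  (a history now [(5, 13), (6, 20), (14, 17), (16, 0)])
v17: WRITE d=0  (d history now [(2, 22), (10, 19), (12, 10), (13, 11), (15, 17), (17, 0)])
v18: WRITE c=21  (c history now [(3, 8), (8, 9), (9, 5), (18, 21)])
v19: WRITE c=11  (c history now [(3, 8), (8, 9), (9, 5), (18, 21), (19, 11)])
v20: WRITE e=21  (e history now [(4, 17), (7, 3), (11, 2), (20, 21)])
v21: WRITE a=8  (a history now [(5, 13), (6, 20), (14, 17), (16, 0), (21, 8)])
READ c @v19: history=[(3, 8), (8, 9), (9, 5), (18, 21), (19, 11)] -> pick v19 -> 11
v22: WRITE d=13  (d history now [(2, 22), (10, 19), (12, 10), (13, 11), (15, 17), (17, 0), (22, 13)])
v23: WRITE c=12  (c history now [(3, 8), (8, 9), (9, 5), (18, 21), (19, 11), (23, 12)])
v24: WRITE d=10  (d history now [(2, 22), (10, 19), (12, 10), (13, 11), (15, 17), (17, 0), (22, 13), (24, 10)])
v25: WRITE c=20  (c history now [(3, 8), (8, 9), (9, 5), (18, 21), (19, 11), (23, 12), (25, 20)])
v26: WRITE b=14  (b history now [(1, 5), (26, 14)])
READ d @v21: history=[(2, 22), (10, 19), (12, 10), (13, 11), (15, 17), (17, 0), (22, 13), (24, 10)] -> pick v17 -> 0

Answer: NONE
17
22
9
NONE
5
11
0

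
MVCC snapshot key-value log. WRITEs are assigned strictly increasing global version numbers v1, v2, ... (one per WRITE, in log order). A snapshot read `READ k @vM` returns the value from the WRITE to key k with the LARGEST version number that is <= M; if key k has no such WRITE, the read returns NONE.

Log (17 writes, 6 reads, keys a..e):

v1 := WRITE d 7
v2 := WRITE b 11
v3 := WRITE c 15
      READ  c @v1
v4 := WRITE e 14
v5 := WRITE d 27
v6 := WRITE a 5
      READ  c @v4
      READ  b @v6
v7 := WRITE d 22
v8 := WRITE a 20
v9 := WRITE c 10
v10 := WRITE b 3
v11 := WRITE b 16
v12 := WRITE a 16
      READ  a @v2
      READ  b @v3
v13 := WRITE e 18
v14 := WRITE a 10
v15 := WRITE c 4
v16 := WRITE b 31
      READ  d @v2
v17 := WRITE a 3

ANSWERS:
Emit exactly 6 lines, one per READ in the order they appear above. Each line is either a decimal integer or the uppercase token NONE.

Answer: NONE
15
11
NONE
11
7

Derivation:
v1: WRITE d=7  (d history now [(1, 7)])
v2: WRITE b=11  (b history now [(2, 11)])
v3: WRITE c=15  (c history now [(3, 15)])
READ c @v1: history=[(3, 15)] -> no version <= 1 -> NONE
v4: WRITE e=14  (e history now [(4, 14)])
v5: WRITE d=27  (d history now [(1, 7), (5, 27)])
v6: WRITE a=5  (a history now [(6, 5)])
READ c @v4: history=[(3, 15)] -> pick v3 -> 15
READ b @v6: history=[(2, 11)] -> pick v2 -> 11
v7: WRITE d=22  (d history now [(1, 7), (5, 27), (7, 22)])
v8: WRITE a=20  (a history now [(6, 5), (8, 20)])
v9: WRITE c=10  (c history now [(3, 15), (9, 10)])
v10: WRITE b=3  (b history now [(2, 11), (10, 3)])
v11: WRITE b=16  (b history now [(2, 11), (10, 3), (11, 16)])
v12: WRITE a=16  (a history now [(6, 5), (8, 20), (12, 16)])
READ a @v2: history=[(6, 5), (8, 20), (12, 16)] -> no version <= 2 -> NONE
READ b @v3: history=[(2, 11), (10, 3), (11, 16)] -> pick v2 -> 11
v13: WRITE e=18  (e history now [(4, 14), (13, 18)])
v14: WRITE a=10  (a history now [(6, 5), (8, 20), (12, 16), (14, 10)])
v15: WRITE c=4  (c history now [(3, 15), (9, 10), (15, 4)])
v16: WRITE b=31  (b history now [(2, 11), (10, 3), (11, 16), (16, 31)])
READ d @v2: history=[(1, 7), (5, 27), (7, 22)] -> pick v1 -> 7
v17: WRITE a=3  (a history now [(6, 5), (8, 20), (12, 16), (14, 10), (17, 3)])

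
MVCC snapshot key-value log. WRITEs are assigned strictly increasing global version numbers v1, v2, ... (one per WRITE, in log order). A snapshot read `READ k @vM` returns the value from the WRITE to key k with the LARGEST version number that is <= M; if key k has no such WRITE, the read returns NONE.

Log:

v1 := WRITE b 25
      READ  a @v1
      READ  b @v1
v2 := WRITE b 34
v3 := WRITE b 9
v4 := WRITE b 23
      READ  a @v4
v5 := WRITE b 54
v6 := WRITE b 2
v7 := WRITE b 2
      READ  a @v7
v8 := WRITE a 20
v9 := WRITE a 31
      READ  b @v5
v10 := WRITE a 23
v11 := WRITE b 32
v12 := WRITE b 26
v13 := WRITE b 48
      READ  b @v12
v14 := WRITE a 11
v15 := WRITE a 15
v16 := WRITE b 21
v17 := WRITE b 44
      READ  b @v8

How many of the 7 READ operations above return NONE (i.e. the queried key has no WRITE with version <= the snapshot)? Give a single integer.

v1: WRITE b=25  (b history now [(1, 25)])
READ a @v1: history=[] -> no version <= 1 -> NONE
READ b @v1: history=[(1, 25)] -> pick v1 -> 25
v2: WRITE b=34  (b history now [(1, 25), (2, 34)])
v3: WRITE b=9  (b history now [(1, 25), (2, 34), (3, 9)])
v4: WRITE b=23  (b history now [(1, 25), (2, 34), (3, 9), (4, 23)])
READ a @v4: history=[] -> no version <= 4 -> NONE
v5: WRITE b=54  (b history now [(1, 25), (2, 34), (3, 9), (4, 23), (5, 54)])
v6: WRITE b=2  (b history now [(1, 25), (2, 34), (3, 9), (4, 23), (5, 54), (6, 2)])
v7: WRITE b=2  (b history now [(1, 25), (2, 34), (3, 9), (4, 23), (5, 54), (6, 2), (7, 2)])
READ a @v7: history=[] -> no version <= 7 -> NONE
v8: WRITE a=20  (a history now [(8, 20)])
v9: WRITE a=31  (a history now [(8, 20), (9, 31)])
READ b @v5: history=[(1, 25), (2, 34), (3, 9), (4, 23), (5, 54), (6, 2), (7, 2)] -> pick v5 -> 54
v10: WRITE a=23  (a history now [(8, 20), (9, 31), (10, 23)])
v11: WRITE b=32  (b history now [(1, 25), (2, 34), (3, 9), (4, 23), (5, 54), (6, 2), (7, 2), (11, 32)])
v12: WRITE b=26  (b history now [(1, 25), (2, 34), (3, 9), (4, 23), (5, 54), (6, 2), (7, 2), (11, 32), (12, 26)])
v13: WRITE b=48  (b history now [(1, 25), (2, 34), (3, 9), (4, 23), (5, 54), (6, 2), (7, 2), (11, 32), (12, 26), (13, 48)])
READ b @v12: history=[(1, 25), (2, 34), (3, 9), (4, 23), (5, 54), (6, 2), (7, 2), (11, 32), (12, 26), (13, 48)] -> pick v12 -> 26
v14: WRITE a=11  (a history now [(8, 20), (9, 31), (10, 23), (14, 11)])
v15: WRITE a=15  (a history now [(8, 20), (9, 31), (10, 23), (14, 11), (15, 15)])
v16: WRITE b=21  (b history now [(1, 25), (2, 34), (3, 9), (4, 23), (5, 54), (6, 2), (7, 2), (11, 32), (12, 26), (13, 48), (16, 21)])
v17: WRITE b=44  (b history now [(1, 25), (2, 34), (3, 9), (4, 23), (5, 54), (6, 2), (7, 2), (11, 32), (12, 26), (13, 48), (16, 21), (17, 44)])
READ b @v8: history=[(1, 25), (2, 34), (3, 9), (4, 23), (5, 54), (6, 2), (7, 2), (11, 32), (12, 26), (13, 48), (16, 21), (17, 44)] -> pick v7 -> 2
Read results in order: ['NONE', '25', 'NONE', 'NONE', '54', '26', '2']
NONE count = 3

Answer: 3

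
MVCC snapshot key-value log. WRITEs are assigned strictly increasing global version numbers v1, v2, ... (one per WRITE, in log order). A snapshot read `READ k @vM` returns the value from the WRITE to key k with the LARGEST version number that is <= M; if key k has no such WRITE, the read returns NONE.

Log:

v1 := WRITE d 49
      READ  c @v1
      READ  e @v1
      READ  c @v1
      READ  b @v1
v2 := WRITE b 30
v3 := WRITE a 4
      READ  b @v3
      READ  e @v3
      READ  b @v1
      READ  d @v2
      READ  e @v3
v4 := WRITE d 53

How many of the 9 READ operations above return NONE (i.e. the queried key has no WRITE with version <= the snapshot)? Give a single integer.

v1: WRITE d=49  (d history now [(1, 49)])
READ c @v1: history=[] -> no version <= 1 -> NONE
READ e @v1: history=[] -> no version <= 1 -> NONE
READ c @v1: history=[] -> no version <= 1 -> NONE
READ b @v1: history=[] -> no version <= 1 -> NONE
v2: WRITE b=30  (b history now [(2, 30)])
v3: WRITE a=4  (a history now [(3, 4)])
READ b @v3: history=[(2, 30)] -> pick v2 -> 30
READ e @v3: history=[] -> no version <= 3 -> NONE
READ b @v1: history=[(2, 30)] -> no version <= 1 -> NONE
READ d @v2: history=[(1, 49)] -> pick v1 -> 49
READ e @v3: history=[] -> no version <= 3 -> NONE
v4: WRITE d=53  (d history now [(1, 49), (4, 53)])
Read results in order: ['NONE', 'NONE', 'NONE', 'NONE', '30', 'NONE', 'NONE', '49', 'NONE']
NONE count = 7

Answer: 7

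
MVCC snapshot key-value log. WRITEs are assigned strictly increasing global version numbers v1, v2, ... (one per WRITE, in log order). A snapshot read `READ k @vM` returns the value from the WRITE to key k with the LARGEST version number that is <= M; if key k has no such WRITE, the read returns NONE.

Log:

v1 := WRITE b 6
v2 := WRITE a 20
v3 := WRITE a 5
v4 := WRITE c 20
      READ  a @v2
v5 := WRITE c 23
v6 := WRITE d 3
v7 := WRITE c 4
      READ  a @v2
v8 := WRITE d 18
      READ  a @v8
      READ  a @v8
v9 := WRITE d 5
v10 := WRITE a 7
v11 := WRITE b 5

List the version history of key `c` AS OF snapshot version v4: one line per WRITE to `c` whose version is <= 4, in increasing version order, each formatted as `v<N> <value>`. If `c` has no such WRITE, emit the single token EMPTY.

Answer: v4 20

Derivation:
Scan writes for key=c with version <= 4:
  v1 WRITE b 6 -> skip
  v2 WRITE a 20 -> skip
  v3 WRITE a 5 -> skip
  v4 WRITE c 20 -> keep
  v5 WRITE c 23 -> drop (> snap)
  v6 WRITE d 3 -> skip
  v7 WRITE c 4 -> drop (> snap)
  v8 WRITE d 18 -> skip
  v9 WRITE d 5 -> skip
  v10 WRITE a 7 -> skip
  v11 WRITE b 5 -> skip
Collected: [(4, 20)]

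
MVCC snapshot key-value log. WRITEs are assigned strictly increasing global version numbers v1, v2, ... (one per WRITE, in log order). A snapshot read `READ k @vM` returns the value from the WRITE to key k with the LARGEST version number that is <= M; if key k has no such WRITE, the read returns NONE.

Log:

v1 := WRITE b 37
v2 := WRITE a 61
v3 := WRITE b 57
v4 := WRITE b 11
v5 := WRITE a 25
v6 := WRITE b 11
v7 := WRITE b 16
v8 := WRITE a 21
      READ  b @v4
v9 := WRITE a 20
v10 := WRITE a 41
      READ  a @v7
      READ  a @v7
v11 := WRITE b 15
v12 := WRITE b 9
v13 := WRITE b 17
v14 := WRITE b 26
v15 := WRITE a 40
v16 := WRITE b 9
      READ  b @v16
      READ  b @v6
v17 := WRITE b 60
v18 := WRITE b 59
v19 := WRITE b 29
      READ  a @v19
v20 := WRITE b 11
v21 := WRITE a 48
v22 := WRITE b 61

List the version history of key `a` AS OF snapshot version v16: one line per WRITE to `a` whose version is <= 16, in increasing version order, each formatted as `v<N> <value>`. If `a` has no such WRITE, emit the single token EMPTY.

Scan writes for key=a with version <= 16:
  v1 WRITE b 37 -> skip
  v2 WRITE a 61 -> keep
  v3 WRITE b 57 -> skip
  v4 WRITE b 11 -> skip
  v5 WRITE a 25 -> keep
  v6 WRITE b 11 -> skip
  v7 WRITE b 16 -> skip
  v8 WRITE a 21 -> keep
  v9 WRITE a 20 -> keep
  v10 WRITE a 41 -> keep
  v11 WRITE b 15 -> skip
  v12 WRITE b 9 -> skip
  v13 WRITE b 17 -> skip
  v14 WRITE b 26 -> skip
  v15 WRITE a 40 -> keep
  v16 WRITE b 9 -> skip
  v17 WRITE b 60 -> skip
  v18 WRITE b 59 -> skip
  v19 WRITE b 29 -> skip
  v20 WRITE b 11 -> skip
  v21 WRITE a 48 -> drop (> snap)
  v22 WRITE b 61 -> skip
Collected: [(2, 61), (5, 25), (8, 21), (9, 20), (10, 41), (15, 40)]

Answer: v2 61
v5 25
v8 21
v9 20
v10 41
v15 40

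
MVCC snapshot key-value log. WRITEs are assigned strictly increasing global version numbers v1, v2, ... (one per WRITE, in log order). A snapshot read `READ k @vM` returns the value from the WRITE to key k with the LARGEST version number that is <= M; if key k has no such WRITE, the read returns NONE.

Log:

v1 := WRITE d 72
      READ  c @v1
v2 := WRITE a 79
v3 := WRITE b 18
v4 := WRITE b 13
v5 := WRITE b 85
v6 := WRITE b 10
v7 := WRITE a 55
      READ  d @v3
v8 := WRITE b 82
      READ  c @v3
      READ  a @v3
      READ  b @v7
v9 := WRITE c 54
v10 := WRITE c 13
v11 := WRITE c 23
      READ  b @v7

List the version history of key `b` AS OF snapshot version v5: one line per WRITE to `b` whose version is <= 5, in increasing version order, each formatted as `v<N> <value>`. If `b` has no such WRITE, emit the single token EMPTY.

Scan writes for key=b with version <= 5:
  v1 WRITE d 72 -> skip
  v2 WRITE a 79 -> skip
  v3 WRITE b 18 -> keep
  v4 WRITE b 13 -> keep
  v5 WRITE b 85 -> keep
  v6 WRITE b 10 -> drop (> snap)
  v7 WRITE a 55 -> skip
  v8 WRITE b 82 -> drop (> snap)
  v9 WRITE c 54 -> skip
  v10 WRITE c 13 -> skip
  v11 WRITE c 23 -> skip
Collected: [(3, 18), (4, 13), (5, 85)]

Answer: v3 18
v4 13
v5 85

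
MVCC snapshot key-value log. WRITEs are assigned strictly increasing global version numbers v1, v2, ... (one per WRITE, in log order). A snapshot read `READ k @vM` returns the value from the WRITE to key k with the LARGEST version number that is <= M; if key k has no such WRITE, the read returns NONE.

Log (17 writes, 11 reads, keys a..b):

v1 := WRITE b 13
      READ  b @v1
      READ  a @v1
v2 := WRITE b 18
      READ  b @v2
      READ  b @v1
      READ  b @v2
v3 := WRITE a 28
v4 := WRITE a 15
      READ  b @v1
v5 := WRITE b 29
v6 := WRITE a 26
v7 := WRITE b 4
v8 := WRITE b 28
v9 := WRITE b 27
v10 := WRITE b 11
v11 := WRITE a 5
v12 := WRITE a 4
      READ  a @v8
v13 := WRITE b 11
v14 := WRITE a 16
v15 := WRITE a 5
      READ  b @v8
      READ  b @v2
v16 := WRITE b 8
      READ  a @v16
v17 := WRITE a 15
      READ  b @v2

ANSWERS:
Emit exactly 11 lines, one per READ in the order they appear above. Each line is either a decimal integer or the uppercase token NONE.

Answer: 13
NONE
18
13
18
13
26
28
18
5
18

Derivation:
v1: WRITE b=13  (b history now [(1, 13)])
READ b @v1: history=[(1, 13)] -> pick v1 -> 13
READ a @v1: history=[] -> no version <= 1 -> NONE
v2: WRITE b=18  (b history now [(1, 13), (2, 18)])
READ b @v2: history=[(1, 13), (2, 18)] -> pick v2 -> 18
READ b @v1: history=[(1, 13), (2, 18)] -> pick v1 -> 13
READ b @v2: history=[(1, 13), (2, 18)] -> pick v2 -> 18
v3: WRITE a=28  (a history now [(3, 28)])
v4: WRITE a=15  (a history now [(3, 28), (4, 15)])
READ b @v1: history=[(1, 13), (2, 18)] -> pick v1 -> 13
v5: WRITE b=29  (b history now [(1, 13), (2, 18), (5, 29)])
v6: WRITE a=26  (a history now [(3, 28), (4, 15), (6, 26)])
v7: WRITE b=4  (b history now [(1, 13), (2, 18), (5, 29), (7, 4)])
v8: WRITE b=28  (b history now [(1, 13), (2, 18), (5, 29), (7, 4), (8, 28)])
v9: WRITE b=27  (b history now [(1, 13), (2, 18), (5, 29), (7, 4), (8, 28), (9, 27)])
v10: WRITE b=11  (b history now [(1, 13), (2, 18), (5, 29), (7, 4), (8, 28), (9, 27), (10, 11)])
v11: WRITE a=5  (a history now [(3, 28), (4, 15), (6, 26), (11, 5)])
v12: WRITE a=4  (a history now [(3, 28), (4, 15), (6, 26), (11, 5), (12, 4)])
READ a @v8: history=[(3, 28), (4, 15), (6, 26), (11, 5), (12, 4)] -> pick v6 -> 26
v13: WRITE b=11  (b history now [(1, 13), (2, 18), (5, 29), (7, 4), (8, 28), (9, 27), (10, 11), (13, 11)])
v14: WRITE a=16  (a history now [(3, 28), (4, 15), (6, 26), (11, 5), (12, 4), (14, 16)])
v15: WRITE a=5  (a history now [(3, 28), (4, 15), (6, 26), (11, 5), (12, 4), (14, 16), (15, 5)])
READ b @v8: history=[(1, 13), (2, 18), (5, 29), (7, 4), (8, 28), (9, 27), (10, 11), (13, 11)] -> pick v8 -> 28
READ b @v2: history=[(1, 13), (2, 18), (5, 29), (7, 4), (8, 28), (9, 27), (10, 11), (13, 11)] -> pick v2 -> 18
v16: WRITE b=8  (b history now [(1, 13), (2, 18), (5, 29), (7, 4), (8, 28), (9, 27), (10, 11), (13, 11), (16, 8)])
READ a @v16: history=[(3, 28), (4, 15), (6, 26), (11, 5), (12, 4), (14, 16), (15, 5)] -> pick v15 -> 5
v17: WRITE a=15  (a history now [(3, 28), (4, 15), (6, 26), (11, 5), (12, 4), (14, 16), (15, 5), (17, 15)])
READ b @v2: history=[(1, 13), (2, 18), (5, 29), (7, 4), (8, 28), (9, 27), (10, 11), (13, 11), (16, 8)] -> pick v2 -> 18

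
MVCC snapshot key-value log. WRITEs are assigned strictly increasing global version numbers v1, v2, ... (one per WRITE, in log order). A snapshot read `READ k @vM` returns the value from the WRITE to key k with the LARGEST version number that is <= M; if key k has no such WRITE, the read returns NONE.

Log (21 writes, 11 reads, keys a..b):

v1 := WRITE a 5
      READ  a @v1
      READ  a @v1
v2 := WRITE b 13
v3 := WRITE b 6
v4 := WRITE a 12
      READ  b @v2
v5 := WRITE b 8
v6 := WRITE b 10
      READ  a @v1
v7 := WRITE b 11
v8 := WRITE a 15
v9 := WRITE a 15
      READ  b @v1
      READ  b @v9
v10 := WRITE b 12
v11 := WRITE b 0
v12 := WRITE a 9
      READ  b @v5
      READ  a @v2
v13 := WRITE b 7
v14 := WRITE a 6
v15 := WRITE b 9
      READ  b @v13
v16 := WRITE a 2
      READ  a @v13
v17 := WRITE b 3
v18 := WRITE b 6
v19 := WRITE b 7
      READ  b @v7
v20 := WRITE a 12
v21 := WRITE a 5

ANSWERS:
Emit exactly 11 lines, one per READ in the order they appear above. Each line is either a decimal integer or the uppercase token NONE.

v1: WRITE a=5  (a history now [(1, 5)])
READ a @v1: history=[(1, 5)] -> pick v1 -> 5
READ a @v1: history=[(1, 5)] -> pick v1 -> 5
v2: WRITE b=13  (b history now [(2, 13)])
v3: WRITE b=6  (b history now [(2, 13), (3, 6)])
v4: WRITE a=12  (a history now [(1, 5), (4, 12)])
READ b @v2: history=[(2, 13), (3, 6)] -> pick v2 -> 13
v5: WRITE b=8  (b history now [(2, 13), (3, 6), (5, 8)])
v6: WRITE b=10  (b history now [(2, 13), (3, 6), (5, 8), (6, 10)])
READ a @v1: history=[(1, 5), (4, 12)] -> pick v1 -> 5
v7: WRITE b=11  (b history now [(2, 13), (3, 6), (5, 8), (6, 10), (7, 11)])
v8: WRITE a=15  (a history now [(1, 5), (4, 12), (8, 15)])
v9: WRITE a=15  (a history now [(1, 5), (4, 12), (8, 15), (9, 15)])
READ b @v1: history=[(2, 13), (3, 6), (5, 8), (6, 10), (7, 11)] -> no version <= 1 -> NONE
READ b @v9: history=[(2, 13), (3, 6), (5, 8), (6, 10), (7, 11)] -> pick v7 -> 11
v10: WRITE b=12  (b history now [(2, 13), (3, 6), (5, 8), (6, 10), (7, 11), (10, 12)])
v11: WRITE b=0  (b history now [(2, 13), (3, 6), (5, 8), (6, 10), (7, 11), (10, 12), (11, 0)])
v12: WRITE a=9  (a history now [(1, 5), (4, 12), (8, 15), (9, 15), (12, 9)])
READ b @v5: history=[(2, 13), (3, 6), (5, 8), (6, 10), (7, 11), (10, 12), (11, 0)] -> pick v5 -> 8
READ a @v2: history=[(1, 5), (4, 12), (8, 15), (9, 15), (12, 9)] -> pick v1 -> 5
v13: WRITE b=7  (b history now [(2, 13), (3, 6), (5, 8), (6, 10), (7, 11), (10, 12), (11, 0), (13, 7)])
v14: WRITE a=6  (a history now [(1, 5), (4, 12), (8, 15), (9, 15), (12, 9), (14, 6)])
v15: WRITE b=9  (b history now [(2, 13), (3, 6), (5, 8), (6, 10), (7, 11), (10, 12), (11, 0), (13, 7), (15, 9)])
READ b @v13: history=[(2, 13), (3, 6), (5, 8), (6, 10), (7, 11), (10, 12), (11, 0), (13, 7), (15, 9)] -> pick v13 -> 7
v16: WRITE a=2  (a history now [(1, 5), (4, 12), (8, 15), (9, 15), (12, 9), (14, 6), (16, 2)])
READ a @v13: history=[(1, 5), (4, 12), (8, 15), (9, 15), (12, 9), (14, 6), (16, 2)] -> pick v12 -> 9
v17: WRITE b=3  (b history now [(2, 13), (3, 6), (5, 8), (6, 10), (7, 11), (10, 12), (11, 0), (13, 7), (15, 9), (17, 3)])
v18: WRITE b=6  (b history now [(2, 13), (3, 6), (5, 8), (6, 10), (7, 11), (10, 12), (11, 0), (13, 7), (15, 9), (17, 3), (18, 6)])
v19: WRITE b=7  (b history now [(2, 13), (3, 6), (5, 8), (6, 10), (7, 11), (10, 12), (11, 0), (13, 7), (15, 9), (17, 3), (18, 6), (19, 7)])
READ b @v7: history=[(2, 13), (3, 6), (5, 8), (6, 10), (7, 11), (10, 12), (11, 0), (13, 7), (15, 9), (17, 3), (18, 6), (19, 7)] -> pick v7 -> 11
v20: WRITE a=12  (a history now [(1, 5), (4, 12), (8, 15), (9, 15), (12, 9), (14, 6), (16, 2), (20, 12)])
v21: WRITE a=5  (a history now [(1, 5), (4, 12), (8, 15), (9, 15), (12, 9), (14, 6), (16, 2), (20, 12), (21, 5)])

Answer: 5
5
13
5
NONE
11
8
5
7
9
11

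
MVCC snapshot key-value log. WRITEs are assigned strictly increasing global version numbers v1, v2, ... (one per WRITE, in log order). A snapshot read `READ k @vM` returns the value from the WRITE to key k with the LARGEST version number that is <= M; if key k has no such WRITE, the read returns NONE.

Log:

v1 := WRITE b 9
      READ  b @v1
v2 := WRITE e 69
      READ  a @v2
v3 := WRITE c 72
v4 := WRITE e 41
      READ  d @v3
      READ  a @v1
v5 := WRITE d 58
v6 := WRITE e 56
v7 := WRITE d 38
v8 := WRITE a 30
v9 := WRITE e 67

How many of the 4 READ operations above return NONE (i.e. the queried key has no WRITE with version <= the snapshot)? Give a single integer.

v1: WRITE b=9  (b history now [(1, 9)])
READ b @v1: history=[(1, 9)] -> pick v1 -> 9
v2: WRITE e=69  (e history now [(2, 69)])
READ a @v2: history=[] -> no version <= 2 -> NONE
v3: WRITE c=72  (c history now [(3, 72)])
v4: WRITE e=41  (e history now [(2, 69), (4, 41)])
READ d @v3: history=[] -> no version <= 3 -> NONE
READ a @v1: history=[] -> no version <= 1 -> NONE
v5: WRITE d=58  (d history now [(5, 58)])
v6: WRITE e=56  (e history now [(2, 69), (4, 41), (6, 56)])
v7: WRITE d=38  (d history now [(5, 58), (7, 38)])
v8: WRITE a=30  (a history now [(8, 30)])
v9: WRITE e=67  (e history now [(2, 69), (4, 41), (6, 56), (9, 67)])
Read results in order: ['9', 'NONE', 'NONE', 'NONE']
NONE count = 3

Answer: 3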